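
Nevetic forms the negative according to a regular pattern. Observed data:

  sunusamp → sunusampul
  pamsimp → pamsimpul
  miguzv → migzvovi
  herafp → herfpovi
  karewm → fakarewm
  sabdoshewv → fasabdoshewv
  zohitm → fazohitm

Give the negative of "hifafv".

sunusamp and herafp both end in -p yet inflect differently (sunusampul, herfpovi), so the final letter is not what conditions the rule; the second-to-last letter is.
"hifafv" has second-to-last letter 'f'. The one such stem in the data (herafp → herfpovi) deletes the last vowel and adds -ovi (as does miguzv), so the same rule applies.
The other patterns: stems whose second-to-last letter is 'm' add -ul; stems whose second-to-last letter is 't' or 'w' add the prefix fa-.
So hifafv → hiffvovi.

hiffvovi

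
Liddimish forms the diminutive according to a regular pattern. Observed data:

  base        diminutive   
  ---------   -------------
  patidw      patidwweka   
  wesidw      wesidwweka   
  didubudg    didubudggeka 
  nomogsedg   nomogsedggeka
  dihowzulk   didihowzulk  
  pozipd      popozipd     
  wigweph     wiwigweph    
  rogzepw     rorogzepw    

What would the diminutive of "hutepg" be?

huhutepg

patidw and rogzepw both end in -w yet inflect differently (patidwweka, rorogzepw), so the final letter is not what conditions the rule; the second-to-last letter is.
"hutepg" has second-to-last letter 'p'. The stems whose second-to-last letter is 'p' (pozipd → popozipd, wigweph → wiwigweph, rogzepw → rorogzepw) repeat the first consonant+vowel as a prefix.
The other pattern: stems whose second-to-last letter is 'd' double the final consonant and add -eka.
So hutepg → huhutepg.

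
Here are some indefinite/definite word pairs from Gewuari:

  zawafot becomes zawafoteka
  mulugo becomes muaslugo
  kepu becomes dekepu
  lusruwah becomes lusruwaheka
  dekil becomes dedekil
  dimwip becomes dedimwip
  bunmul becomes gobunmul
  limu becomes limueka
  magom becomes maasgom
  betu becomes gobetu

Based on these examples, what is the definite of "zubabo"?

zubaboeka

betu and limu both end in -u yet inflect differently (gobetu, limueka), so the final letter is not what conditions the rule; the first letter is.
"zubabo" begins with z-. The one such stem in the data (zawafot → zawafoteka) adds -eka, so the same rule applies.
The other patterns: stems beginning with m- insert -as- after the first vowel; stems beginning with b- add the prefix go-; stems beginning with d- or k- add the prefix de-.
So zubabo → zubaboeka.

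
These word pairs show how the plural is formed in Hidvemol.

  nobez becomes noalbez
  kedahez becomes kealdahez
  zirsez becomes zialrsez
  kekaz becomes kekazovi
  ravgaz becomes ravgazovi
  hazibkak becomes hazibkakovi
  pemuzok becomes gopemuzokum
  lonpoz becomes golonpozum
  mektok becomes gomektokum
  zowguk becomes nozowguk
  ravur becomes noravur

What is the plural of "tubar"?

tubarovi

nobez and kekaz both end in -z yet inflect differently (noalbez, kekazovi), so the final letter is not what conditions the rule; the last vowel is.
"tubar" has last vowel 'a'. The stems whose last vowel is 'a' (kekaz → kekazovi, ravgaz → ravgazovi, hazibkak → hazibkakovi) add -ovi.
So tubar → tubarovi.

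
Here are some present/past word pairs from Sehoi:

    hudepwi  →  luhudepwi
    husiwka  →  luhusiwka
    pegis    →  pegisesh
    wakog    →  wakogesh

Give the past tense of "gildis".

gildisesh

hudepwi and pegis both have last vowel 'i' yet inflect differently (luhudepwi, pegisesh), so the last vowel is not what conditions the rule; whether the stem ends in a vowel or a consonant is.
"gildis" ends in a consonant. The stems ending in a consonant (pegis → pegisesh, wakog → wakogesh) add -esh.
The other pattern: stems ending in a vowel add the prefix lu-.
So gildis → gildisesh.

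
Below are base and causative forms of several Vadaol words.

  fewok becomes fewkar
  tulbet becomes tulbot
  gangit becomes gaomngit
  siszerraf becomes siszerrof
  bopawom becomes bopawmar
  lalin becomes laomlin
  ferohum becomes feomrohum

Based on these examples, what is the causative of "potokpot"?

potokptar

ferohum and bopawom both end in -m yet inflect differently (feomrohum, bopawmar), so the final letter is not what conditions the rule; the last vowel is.
"potokpot" has last vowel 'o'. The stems whose last vowel is 'o' (bopawom → bopawmar, fewok → fewkar) delete the last vowel and add -ar.
So potokpot → potokptar.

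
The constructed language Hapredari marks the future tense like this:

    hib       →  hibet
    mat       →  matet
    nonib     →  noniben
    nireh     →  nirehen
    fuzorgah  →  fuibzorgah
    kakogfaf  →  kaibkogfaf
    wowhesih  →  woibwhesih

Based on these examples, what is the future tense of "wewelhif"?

weibwelhif

hib and nonib both end in -b yet inflect differently (hibet, noniben), so the final letter is not what conditions the rule; the number of vowels is.
"wewelhif" has 3 vowels. The stems with 3 vowels (fuzorgah → fuibzorgah, kakogfaf → kaibkogfaf, wowhesih → woibwhesih) insert -ib- after the first vowel.
The other patterns: stems with 1 vowel add -et; stems with 2 vowels add -en.
So wewelhif → weibwelhif.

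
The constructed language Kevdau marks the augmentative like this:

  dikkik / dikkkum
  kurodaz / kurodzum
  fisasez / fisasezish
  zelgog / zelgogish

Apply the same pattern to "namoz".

namozish

fisasez and kurodaz both end in -z yet inflect differently (fisasezish, kurodzum), so the final letter is not what conditions the rule; the last vowel is.
"namoz" has last vowel 'o'. The one such stem in the data (zelgog → zelgogish) adds -ish, so the same rule applies.
So namoz → namozish.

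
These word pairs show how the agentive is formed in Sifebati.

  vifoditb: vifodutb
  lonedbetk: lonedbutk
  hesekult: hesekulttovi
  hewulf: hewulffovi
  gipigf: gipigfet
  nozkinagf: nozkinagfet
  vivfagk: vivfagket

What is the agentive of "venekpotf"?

venekputf

hewulf and gipigf both end in -f yet inflect differently (hewulffovi, gipigfet), so the final letter is not what conditions the rule; the second-to-last letter is.
"venekpotf" has second-to-last letter 't'. The stems whose second-to-last letter is 't' (vifoditb → vifodutb, lonedbetk → lonedbutk) change the last vowel to 'u'.
The other patterns: stems whose second-to-last letter is 'l' double the final consonant and add -ovi; stems whose second-to-last letter is 'g' add -et.
So venekpotf → venekputf.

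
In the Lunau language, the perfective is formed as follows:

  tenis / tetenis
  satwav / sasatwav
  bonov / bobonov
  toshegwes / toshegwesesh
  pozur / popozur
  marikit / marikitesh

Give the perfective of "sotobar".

tenis and toshegwes both end in -s yet inflect differently (tetenis, toshegwesesh), so the final letter is not what conditions the rule; the number of vowels is.
"sotobar" has 3 vowels. The stems with 3 vowels (toshegwes → toshegwesesh, marikit → marikitesh) add -esh.
So sotobar → sotobaresh.

sotobaresh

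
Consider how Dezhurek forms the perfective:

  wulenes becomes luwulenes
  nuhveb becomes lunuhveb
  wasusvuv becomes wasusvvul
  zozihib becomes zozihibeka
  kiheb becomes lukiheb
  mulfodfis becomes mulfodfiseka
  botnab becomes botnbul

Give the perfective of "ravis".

raviseka

"ravis" has last vowel 'i'. The stems whose last vowel is 'i' (mulfodfis → mulfodfiseka, zozihib → zozihibeka) add -eka.
So ravis → raviseka.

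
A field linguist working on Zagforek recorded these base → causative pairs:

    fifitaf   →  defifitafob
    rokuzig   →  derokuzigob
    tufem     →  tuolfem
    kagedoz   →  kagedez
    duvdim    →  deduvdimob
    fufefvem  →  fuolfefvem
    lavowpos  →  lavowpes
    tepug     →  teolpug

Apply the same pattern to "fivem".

"fivem" has last vowel 'e'. The stems whose last vowel is 'e' (tufem → tuolfem, fufefvem → fuolfefvem) insert -ol- after the first vowel.
The other patterns: stems whose last vowel is 'a' or 'i' add de- … -ob around the stem; stems whose last vowel is 'o' change the last vowel to 'e'.
So fivem → fiolvem.

fiolvem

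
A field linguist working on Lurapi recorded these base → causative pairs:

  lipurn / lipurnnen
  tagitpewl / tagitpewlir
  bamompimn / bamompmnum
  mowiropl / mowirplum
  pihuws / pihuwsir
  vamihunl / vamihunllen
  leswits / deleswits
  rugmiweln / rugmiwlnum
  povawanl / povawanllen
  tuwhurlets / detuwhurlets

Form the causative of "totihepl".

"totihepl" has second-to-last letter 'p'. The one such stem in the data (mowiropl → mowirplum) deletes the last vowel and adds -um (as do bamompimn, rugmiweln), so the same rule applies.
The other patterns: stems whose second-to-last letter is 't' add the prefix de-; stems whose second-to-last letter is 'w' add -ir; stems whose second-to-last letter is 'n' or 'r' double the final consonant and add -en.
So totihepl → totihplum.

totihplum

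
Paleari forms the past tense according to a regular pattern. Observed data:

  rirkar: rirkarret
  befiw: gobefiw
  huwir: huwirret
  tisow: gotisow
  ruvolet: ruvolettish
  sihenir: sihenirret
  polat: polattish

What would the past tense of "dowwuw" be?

"dowwuw" ends in -w. The stems ending in -w (befiw → gobefiw, tisow → gotisow) add the prefix go-.
So dowwuw → godowwuw.

godowwuw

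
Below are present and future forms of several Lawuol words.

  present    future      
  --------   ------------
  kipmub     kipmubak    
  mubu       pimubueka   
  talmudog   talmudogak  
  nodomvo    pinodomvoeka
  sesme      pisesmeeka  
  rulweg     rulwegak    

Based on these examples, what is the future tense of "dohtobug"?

dohtobugak

rulweg and sesme both have last vowel 'e' yet inflect differently (rulwegak, pisesmeeka), so the last vowel is not what conditions the rule; whether the stem ends in a vowel or a consonant is.
"dohtobug" ends in a consonant. The stems ending in a consonant (talmudog → talmudogak, rulweg → rulwegak, kipmub → kipmubak) add -ak.
So dohtobug → dohtobugak.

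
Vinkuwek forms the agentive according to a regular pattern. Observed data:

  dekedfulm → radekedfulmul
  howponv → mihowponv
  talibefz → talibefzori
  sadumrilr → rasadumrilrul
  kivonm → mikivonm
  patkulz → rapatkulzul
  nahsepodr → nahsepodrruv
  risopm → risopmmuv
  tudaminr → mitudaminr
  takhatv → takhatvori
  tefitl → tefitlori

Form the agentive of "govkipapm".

govkipapmmuv

sadumrilr and nahsepodr both end in -r yet inflect differently (rasadumrilrul, nahsepodrruv), so the final letter is not what conditions the rule; the second-to-last letter is.
"govkipapm" has second-to-last letter 'p'. The one such stem in the data (risopm → risopmmuv) doubles the final consonant and adds -uv (as does nahsepodr), so the same rule applies.
So govkipapm → govkipapmmuv.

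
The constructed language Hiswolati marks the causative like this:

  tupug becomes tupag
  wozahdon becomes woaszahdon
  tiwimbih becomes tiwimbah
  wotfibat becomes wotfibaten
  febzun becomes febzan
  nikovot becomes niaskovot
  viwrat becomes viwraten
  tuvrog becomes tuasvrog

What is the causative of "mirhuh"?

"mirhuh" has last vowel 'u'. The stems whose last vowel is 'u' (tupug → tupag, febzun → febzan) change the last vowel to 'a'.
So mirhuh → mirhah.

mirhah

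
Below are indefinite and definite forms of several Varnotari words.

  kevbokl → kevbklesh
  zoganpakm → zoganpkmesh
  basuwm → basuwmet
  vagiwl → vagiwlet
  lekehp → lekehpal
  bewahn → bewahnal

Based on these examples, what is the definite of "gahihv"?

zoganpakm and basuwm both end in -m yet inflect differently (zoganpkmesh, basuwmet), so the final letter is not what conditions the rule; the second-to-last letter is.
"gahihv" has second-to-last letter 'h'. The stems whose second-to-last letter is 'h' (lekehp → lekehpal, bewahn → bewahnal) add -al.
The other patterns: stems whose second-to-last letter is 'k' delete the last vowel and add -esh; stems whose second-to-last letter is 'w' add -et.
So gahihv → gahihval.

gahihval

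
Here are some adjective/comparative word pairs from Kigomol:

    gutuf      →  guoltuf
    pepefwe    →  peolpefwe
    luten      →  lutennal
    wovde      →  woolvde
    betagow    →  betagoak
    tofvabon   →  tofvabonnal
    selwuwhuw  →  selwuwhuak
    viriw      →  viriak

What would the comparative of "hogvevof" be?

hoolgvevof

tofvabon and betagow both have last vowel 'o' yet inflect differently (tofvabonnal, betagoak), so the last vowel is not what conditions the rule; the final letter is.
"hogvevof" ends in -f. The one such stem in the data (gutuf → guoltuf) inserts -ol- after the first vowel (as do wovde, pepefwe), so the same rule applies.
The other patterns: stems ending in -n double the final consonant and add -al; stems ending in -w drop the final letter and add -ak.
So hogvevof → hoolgvevof.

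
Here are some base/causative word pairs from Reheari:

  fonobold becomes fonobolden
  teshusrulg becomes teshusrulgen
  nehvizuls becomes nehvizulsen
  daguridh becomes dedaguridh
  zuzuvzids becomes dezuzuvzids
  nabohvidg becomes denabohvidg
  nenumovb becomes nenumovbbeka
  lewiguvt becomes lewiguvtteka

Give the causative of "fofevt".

fofevtteka

nehvizuls and zuzuvzids both end in -s yet inflect differently (nehvizulsen, dezuzuvzids), so the final letter is not what conditions the rule; the second-to-last letter is.
"fofevt" has second-to-last letter 'v'. The stems whose second-to-last letter is 'v' (nenumovb → nenumovbbeka, lewiguvt → lewiguvtteka) double the final consonant and add -eka.
So fofevt → fofevtteka.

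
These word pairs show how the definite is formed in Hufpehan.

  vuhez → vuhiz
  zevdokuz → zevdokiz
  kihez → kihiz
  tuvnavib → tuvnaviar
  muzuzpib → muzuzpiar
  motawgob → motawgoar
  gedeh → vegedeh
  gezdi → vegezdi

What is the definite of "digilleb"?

digillear

"digilleb" ends in -b. The stems ending in -b (tuvnavib → tuvnaviar, muzuzpib → muzuzpiar, motawgob → motawgoar) drop the final letter and add -ar.
So digilleb → digillear.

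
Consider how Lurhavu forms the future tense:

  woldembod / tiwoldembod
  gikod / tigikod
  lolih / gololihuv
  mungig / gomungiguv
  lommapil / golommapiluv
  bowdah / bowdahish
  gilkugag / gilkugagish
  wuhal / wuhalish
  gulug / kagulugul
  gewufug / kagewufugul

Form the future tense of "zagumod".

tizagumod

"zagumod" has last vowel 'o'. The stems whose last vowel is 'o' (woldembod → tiwoldembod, gikod → tigikod) add the prefix ti-.
The other patterns: stems whose last vowel is 'i' add go- … -uv around the stem; stems whose last vowel is 'a' add -ish; stems whose last vowel is 'u' add ka- … -ul around the stem.
So zagumod → tizagumod.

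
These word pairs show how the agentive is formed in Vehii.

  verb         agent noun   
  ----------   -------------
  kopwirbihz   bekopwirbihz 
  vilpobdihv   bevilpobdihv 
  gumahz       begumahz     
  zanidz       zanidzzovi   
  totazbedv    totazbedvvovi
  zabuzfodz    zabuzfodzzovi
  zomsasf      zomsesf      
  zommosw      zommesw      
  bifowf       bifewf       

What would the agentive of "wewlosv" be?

kopwirbihz and zanidz both end in -z yet inflect differently (bekopwirbihz, zanidzzovi), so the final letter is not what conditions the rule; the second-to-last letter is.
"wewlosv" has second-to-last letter 's'. The stems whose second-to-last letter is 's' (zomsasf → zomsesf, zommosw → zommesw) change the last vowel to 'e'.
The other patterns: stems whose second-to-last letter is 'h' add the prefix be-; stems whose second-to-last letter is 'd' double the final consonant and add -ovi.
So wewlosv → wewlesv.

wewlesv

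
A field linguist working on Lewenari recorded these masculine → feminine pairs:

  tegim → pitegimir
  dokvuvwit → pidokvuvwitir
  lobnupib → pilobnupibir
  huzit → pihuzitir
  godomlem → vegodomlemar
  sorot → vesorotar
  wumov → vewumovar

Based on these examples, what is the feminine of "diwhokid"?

pidiwhokidir

tegim and godomlem both end in -m yet inflect differently (pitegimir, vegodomlemar), so the final letter is not what conditions the rule; the last vowel is.
"diwhokid" has last vowel 'i'. The stems whose last vowel is 'i' (tegim → pitegimir, dokvuvwit → pidokvuvwitir, lobnupib → pilobnupibir) add pi- … -ir around the stem.
The other pattern: stems whose last vowel is 'e' or 'o' add ve- … -ar around the stem.
So diwhokid → pidiwhokidir.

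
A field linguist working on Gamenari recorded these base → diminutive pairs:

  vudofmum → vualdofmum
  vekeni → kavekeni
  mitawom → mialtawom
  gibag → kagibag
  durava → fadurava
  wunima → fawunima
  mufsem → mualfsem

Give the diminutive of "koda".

fakoda

durava and gibag both have last vowel 'a' yet inflect differently (fadurava, kagibag), so the last vowel is not what conditions the rule; the final letter is.
"koda" ends in -a. The stems ending in -a (durava → fadurava, wunima → fawunima) add the prefix fa-.
The other patterns: stems ending in -m insert -al- after the first vowel; stems ending in -g or -i add the prefix ka-.
So koda → fakoda.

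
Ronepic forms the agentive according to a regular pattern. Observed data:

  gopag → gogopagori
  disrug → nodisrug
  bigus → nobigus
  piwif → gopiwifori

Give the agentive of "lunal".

golunalori

"lunal" has last vowel 'a'. The one such stem in the data (gopag → gogopagori) adds go- … -ori around the stem, so the same rule applies.
So lunal → golunalori.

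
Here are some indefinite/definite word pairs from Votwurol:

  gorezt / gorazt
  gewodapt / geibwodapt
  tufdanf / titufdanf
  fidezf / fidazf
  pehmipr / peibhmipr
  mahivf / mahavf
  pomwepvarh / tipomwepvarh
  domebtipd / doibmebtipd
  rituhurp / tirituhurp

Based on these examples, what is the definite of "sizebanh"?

"sizebanh" has second-to-last letter 'n'. The one such stem in the data (tufdanf → titufdanf) adds the prefix ti-, so the same rule applies.
The other patterns: stems whose second-to-last letter is 'v' or 'z' change the last vowel to 'a'; stems whose second-to-last letter is 'p' insert -ib- after the first vowel.
So sizebanh → tisizebanh.

tisizebanh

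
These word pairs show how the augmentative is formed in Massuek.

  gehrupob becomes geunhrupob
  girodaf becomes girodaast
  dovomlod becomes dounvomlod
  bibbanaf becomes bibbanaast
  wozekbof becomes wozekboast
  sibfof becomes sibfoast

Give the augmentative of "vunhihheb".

vuunnhihheb

"vunhihheb" ends in -b. The one such stem in the data (gehrupob → geunhrupob) inserts -un- after the first vowel (as does dovomlod), so the same rule applies.
The other pattern: stems ending in -f drop the final letter and add -ast.
So vunhihheb → vuunnhihheb.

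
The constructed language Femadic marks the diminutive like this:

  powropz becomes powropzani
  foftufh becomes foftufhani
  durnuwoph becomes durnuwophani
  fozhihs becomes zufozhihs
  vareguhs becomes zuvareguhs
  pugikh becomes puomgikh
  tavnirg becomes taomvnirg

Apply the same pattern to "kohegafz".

kohegafzani

"kohegafz" has second-to-last letter 'f'. The one such stem in the data (foftufh → foftufhani) adds -ani, so the same rule applies.
So kohegafz → kohegafzani.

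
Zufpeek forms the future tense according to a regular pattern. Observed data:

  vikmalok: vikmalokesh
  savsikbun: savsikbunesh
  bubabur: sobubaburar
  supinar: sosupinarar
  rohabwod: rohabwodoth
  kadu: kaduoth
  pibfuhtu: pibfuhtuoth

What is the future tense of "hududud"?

hudududoth

savsikbun and bubabur both have last vowel 'u' yet inflect differently (savsikbunesh, sobubaburar), so the last vowel is not what conditions the rule; the final letter is.
"hududud" ends in -d. The one such stem in the data (rohabwod → rohabwodoth) adds -oth, so the same rule applies.
So hududud → hudududoth.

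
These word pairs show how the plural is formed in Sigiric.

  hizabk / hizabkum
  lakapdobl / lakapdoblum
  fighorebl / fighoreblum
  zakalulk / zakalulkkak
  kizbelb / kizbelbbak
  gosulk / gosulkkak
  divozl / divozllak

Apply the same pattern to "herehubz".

herehubzum

hizabk and zakalulk both end in -k yet inflect differently (hizabkum, zakalulkkak), so the final letter is not what conditions the rule; the second-to-last letter is.
"herehubz" has second-to-last letter 'b'. The stems whose second-to-last letter is 'b' (hizabk → hizabkum, lakapdobl → lakapdoblum, fighorebl → fighoreblum) add -um.
So herehubz → herehubzum.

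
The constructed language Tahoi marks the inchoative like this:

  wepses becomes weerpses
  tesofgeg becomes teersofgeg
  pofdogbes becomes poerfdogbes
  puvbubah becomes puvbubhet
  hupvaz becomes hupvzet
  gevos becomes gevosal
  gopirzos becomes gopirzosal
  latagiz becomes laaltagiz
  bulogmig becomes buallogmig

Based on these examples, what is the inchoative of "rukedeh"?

wepses and gevos both end in -s yet inflect differently (weerpses, gevosal), so the final letter is not what conditions the rule; the last vowel is.
"rukedeh" has last vowel 'e'. The stems whose last vowel is 'e' (wepses → weerpses, tesofgeg → teersofgeg, pofdogbes → poerfdogbes) insert -er- after the first vowel.
The other patterns: stems whose last vowel is 'a' delete the last vowel and add -et; stems whose last vowel is 'o' add -al; stems whose last vowel is 'i' insert -al- after the first vowel.
So rukedeh → ruerkedeh.

ruerkedeh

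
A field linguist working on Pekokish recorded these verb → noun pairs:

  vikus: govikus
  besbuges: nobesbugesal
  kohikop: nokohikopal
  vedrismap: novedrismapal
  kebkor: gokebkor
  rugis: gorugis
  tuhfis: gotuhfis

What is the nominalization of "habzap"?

gohabzap

tuhfis and besbuges both end in -s yet inflect differently (gotuhfis, nobesbugesal), so the final letter is not what conditions the rule; the number of vowels is.
"habzap" has 2 vowels. The stems with 2 vowels (tuhfis → gotuhfis, vikus → govikus, kebkor → gokebkor) add the prefix go-.
The other pattern: stems with 3 vowels add no- … -al around the stem.
So habzap → gohabzap.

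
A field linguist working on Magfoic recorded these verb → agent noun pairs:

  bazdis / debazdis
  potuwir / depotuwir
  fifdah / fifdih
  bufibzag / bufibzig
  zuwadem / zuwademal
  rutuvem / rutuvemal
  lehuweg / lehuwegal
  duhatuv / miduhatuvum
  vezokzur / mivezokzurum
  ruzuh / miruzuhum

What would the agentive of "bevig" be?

bufibzag and lehuweg both end in -g yet inflect differently (bufibzig, lehuwegal), so the final letter is not what conditions the rule; the last vowel is.
"bevig" has last vowel 'i'. The stems whose last vowel is 'i' (bazdis → debazdis, potuwir → depotuwir) add the prefix de-.
So bevig → debevig.

debevig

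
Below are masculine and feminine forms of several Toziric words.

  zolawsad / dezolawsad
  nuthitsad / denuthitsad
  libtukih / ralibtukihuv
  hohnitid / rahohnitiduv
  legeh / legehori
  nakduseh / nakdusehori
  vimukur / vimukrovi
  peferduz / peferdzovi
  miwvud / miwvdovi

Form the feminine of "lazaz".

delazaz

zolawsad and hohnitid both end in -d yet inflect differently (dezolawsad, rahohnitiduv), so the final letter is not what conditions the rule; the last vowel is.
"lazaz" has last vowel 'a'. The stems whose last vowel is 'a' (zolawsad → dezolawsad, nuthitsad → denuthitsad) add the prefix de-.
The other patterns: stems whose last vowel is 'i' add ra- … -uv around the stem; stems whose last vowel is 'e' add -ori; stems whose last vowel is 'u' delete the last vowel and add -ovi.
So lazaz → delazaz.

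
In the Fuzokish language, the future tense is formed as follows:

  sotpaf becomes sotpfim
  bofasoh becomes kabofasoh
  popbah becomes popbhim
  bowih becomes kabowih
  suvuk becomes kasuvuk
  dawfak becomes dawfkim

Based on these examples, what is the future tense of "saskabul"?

dawfak and suvuk both end in -k yet inflect differently (dawfkim, kasuvuk), so the final letter is not what conditions the rule; the last vowel is.
"saskabul" has last vowel 'u'. The one such stem in the data (suvuk → kasuvuk) adds the prefix ka-, so the same rule applies.
The other pattern: stems whose last vowel is 'a' delete the last vowel and add -im.
So saskabul → kasaskabul.

kasaskabul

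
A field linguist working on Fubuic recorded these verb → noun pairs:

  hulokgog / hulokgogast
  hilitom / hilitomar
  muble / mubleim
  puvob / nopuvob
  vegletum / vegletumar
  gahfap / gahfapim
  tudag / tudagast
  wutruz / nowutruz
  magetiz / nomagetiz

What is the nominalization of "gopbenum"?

gopbenumar

hilitom and puvob both have last vowel 'o' yet inflect differently (hilitomar, nopuvob), so the last vowel is not what conditions the rule; the final letter is.
"gopbenum" ends in -m. The stems ending in -m (vegletum → vegletumar, hilitom → hilitomar) add -ar.
The other patterns: stems ending in -b or -z add the prefix no-; stems ending in -g add -ast; stems ending in -e or -p add -im.
So gopbenum → gopbenumar.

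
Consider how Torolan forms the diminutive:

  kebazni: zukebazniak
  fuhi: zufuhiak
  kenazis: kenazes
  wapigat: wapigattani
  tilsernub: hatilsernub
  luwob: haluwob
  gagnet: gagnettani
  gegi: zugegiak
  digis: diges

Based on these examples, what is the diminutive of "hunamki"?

zuhunamkiak

"hunamki" ends in -i. The stems ending in -i (fuhi → zufuhiak, kebazni → zukebazniak, gegi → zugegiak) add zu- … -ak around the stem.
The other patterns: stems ending in -s change the last vowel to 'e'; stems ending in -t double the final consonant and add -ani; stems ending in -b add the prefix ha-.
So hunamki → zuhunamkiak.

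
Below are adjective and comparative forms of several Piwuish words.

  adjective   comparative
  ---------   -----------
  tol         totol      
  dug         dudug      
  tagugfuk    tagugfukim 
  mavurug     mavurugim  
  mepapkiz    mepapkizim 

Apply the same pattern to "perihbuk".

perihbukim

dug and mavurug both end in -g yet inflect differently (dudug, mavurugim), so the final letter is not what conditions the rule; the number of vowels is.
"perihbuk" has 3 vowels. The stems with 3 vowels (tagugfuk → tagugfukim, mavurug → mavurugim, mepapkiz → mepapkizim) add -im.
So perihbuk → perihbukim.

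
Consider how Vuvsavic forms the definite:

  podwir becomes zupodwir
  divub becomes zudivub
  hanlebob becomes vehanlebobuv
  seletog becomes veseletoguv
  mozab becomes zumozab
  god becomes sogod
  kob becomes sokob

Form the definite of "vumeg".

zuvumeg

"vumeg" has 2 vowels. The stems with 2 vowels (divub → zudivub, podwir → zupodwir, mozab → zumozab) add the prefix zu-.
The other patterns: stems with 1 vowel add the prefix so-; stems with 3 vowels add ve- … -uv around the stem.
So vumeg → zuvumeg.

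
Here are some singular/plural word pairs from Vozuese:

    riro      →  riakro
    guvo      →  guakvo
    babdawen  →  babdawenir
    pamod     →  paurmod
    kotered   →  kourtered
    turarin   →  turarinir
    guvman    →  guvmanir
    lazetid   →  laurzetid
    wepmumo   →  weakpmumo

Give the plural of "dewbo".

deakwbo

kotered and babdawen both have last vowel 'e' yet inflect differently (kourtered, babdawenir), so the last vowel is not what conditions the rule; the final letter is.
"dewbo" ends in -o. The stems ending in -o (guvo → guakvo, wepmumo → weakpmumo, riro → riakro) insert -ak- after the first vowel.
The other patterns: stems ending in -d insert -ur- after the first vowel; stems ending in -n add -ir.
So dewbo → deakwbo.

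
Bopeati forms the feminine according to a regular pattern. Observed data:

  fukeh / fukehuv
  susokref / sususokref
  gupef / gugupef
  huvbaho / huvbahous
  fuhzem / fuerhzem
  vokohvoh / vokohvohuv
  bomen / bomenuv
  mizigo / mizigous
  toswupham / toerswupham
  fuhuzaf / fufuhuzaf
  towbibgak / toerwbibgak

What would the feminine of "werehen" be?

"werehen" ends in -n. The one such stem in the data (bomen → bomenuv) adds -uv, so the same rule applies.
The other patterns: stems ending in -f repeat the first consonant+vowel as a prefix; stems ending in -o add -us; stems ending in -k or -m insert -er- after the first vowel.
So werehen → werehenuv.

werehenuv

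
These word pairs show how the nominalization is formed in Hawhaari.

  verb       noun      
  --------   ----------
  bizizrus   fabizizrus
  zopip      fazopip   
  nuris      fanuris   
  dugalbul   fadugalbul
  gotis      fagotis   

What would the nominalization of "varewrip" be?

favarewrip

Every pair shown (bizizrus → fabizizrus, zopip → fazopip, nuris → fanuris, …) follows the same rule: add the prefix fa-.
So varewrip → favarewrip.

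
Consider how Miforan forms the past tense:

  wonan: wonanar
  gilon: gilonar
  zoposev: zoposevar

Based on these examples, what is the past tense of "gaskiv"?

gaskivar

Every pair shown (wonan → wonanar, gilon → gilonar, zoposev → zoposevar) follows the same rule: add -ar.
So gaskiv → gaskivar.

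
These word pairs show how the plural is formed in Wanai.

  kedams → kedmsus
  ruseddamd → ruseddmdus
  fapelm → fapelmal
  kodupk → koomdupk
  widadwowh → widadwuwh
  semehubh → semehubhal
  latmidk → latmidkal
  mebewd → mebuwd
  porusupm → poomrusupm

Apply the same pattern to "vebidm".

mebewd and ruseddamd both end in -d yet inflect differently (mebuwd, ruseddmdus), so the final letter is not what conditions the rule; the second-to-last letter is.
"vebidm" has second-to-last letter 'd'. The one such stem in the data (latmidk → latmidkal) adds -al, so the same rule applies.
So vebidm → vebidmal.

vebidmal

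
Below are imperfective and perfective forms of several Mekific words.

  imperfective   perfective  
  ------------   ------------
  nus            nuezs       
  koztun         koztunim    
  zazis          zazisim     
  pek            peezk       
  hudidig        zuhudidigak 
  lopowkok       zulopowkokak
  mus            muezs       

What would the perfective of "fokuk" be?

fokukim

nus and zazis both end in -s yet inflect differently (nuezs, zazisim), so the final letter is not what conditions the rule; the number of vowels is.
"fokuk" has 2 vowels. The stems with 2 vowels (zazis → zazisim, koztun → koztunim) add -im.
The other patterns: stems with 1 vowel insert -ez- after the first vowel; stems with 3 vowels add zu- … -ak around the stem.
So fokuk → fokukim.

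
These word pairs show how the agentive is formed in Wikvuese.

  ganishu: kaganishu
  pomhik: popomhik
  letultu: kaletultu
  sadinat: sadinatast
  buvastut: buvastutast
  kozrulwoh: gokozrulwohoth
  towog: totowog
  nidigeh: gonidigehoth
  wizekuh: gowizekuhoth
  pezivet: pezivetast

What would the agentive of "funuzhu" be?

kafunuzhu

wizekuh and letultu both have last vowel 'u' yet inflect differently (gowizekuhoth, kaletultu), so the last vowel is not what conditions the rule; the final letter is.
"funuzhu" ends in -u. The stems ending in -u (letultu → kaletultu, ganishu → kaganishu) add the prefix ka-.
The other patterns: stems ending in -h add go- … -oth around the stem; stems ending in -t add -ast; stems ending in -g or -k repeat the first consonant+vowel as a prefix.
So funuzhu → kafunuzhu.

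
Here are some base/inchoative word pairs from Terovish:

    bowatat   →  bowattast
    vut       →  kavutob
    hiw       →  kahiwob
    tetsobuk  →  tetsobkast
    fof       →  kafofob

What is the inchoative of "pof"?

"pof" has 1 vowel. The stems with 1 vowel (fof → kafofob, vut → kavutob, hiw → kahiwob) add ka- … -ob around the stem.
The other pattern: stems with 3 vowels delete the last vowel and add -ast.
So pof → kapofob.

kapofob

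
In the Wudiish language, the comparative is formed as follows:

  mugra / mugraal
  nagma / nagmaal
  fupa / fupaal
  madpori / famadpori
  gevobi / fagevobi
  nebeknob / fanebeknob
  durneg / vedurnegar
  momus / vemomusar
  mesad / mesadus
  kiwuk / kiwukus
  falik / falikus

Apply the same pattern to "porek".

mugra and mesad both have last vowel 'a' yet inflect differently (mugraal, mesadus), so the last vowel is not what conditions the rule; the final letter is.
"porek" ends in -k. The stems ending in -k (kiwuk → kiwukus, falik → falikus) add -us.
The other patterns: stems ending in -a add -al; stems ending in -b or -i add the prefix fa-; stems ending in -g or -s add ve- … -ar around the stem.
So porek → porekus.

porekus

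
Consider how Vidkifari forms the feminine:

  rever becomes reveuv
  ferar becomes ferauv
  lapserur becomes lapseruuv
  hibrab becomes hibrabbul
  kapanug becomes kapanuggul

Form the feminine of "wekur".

wekuuv

ferar and hibrab both have last vowel 'a' yet inflect differently (ferauv, hibrabbul), so the last vowel is not what conditions the rule; the final letter is.
"wekur" ends in -r. The stems ending in -r (rever → reveuv, ferar → ferauv, lapserur → lapseruuv) drop the final letter and add -uv.
The other pattern: stems ending in -b or -g double the final consonant and add -ul.
So wekur → wekuuv.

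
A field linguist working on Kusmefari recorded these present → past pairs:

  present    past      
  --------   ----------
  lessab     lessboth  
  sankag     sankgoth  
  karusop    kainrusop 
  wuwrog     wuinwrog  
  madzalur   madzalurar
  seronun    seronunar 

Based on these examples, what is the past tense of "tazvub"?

"tazvub" has last vowel 'u'. The stems whose last vowel is 'u' (madzalur → madzalurar, seronun → seronunar) add -ar.
So tazvub → tazvubar.

tazvubar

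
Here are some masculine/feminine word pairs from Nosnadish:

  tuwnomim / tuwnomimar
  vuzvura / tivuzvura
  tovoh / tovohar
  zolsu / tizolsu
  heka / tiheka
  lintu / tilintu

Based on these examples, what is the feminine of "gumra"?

tigumra

tovoh and lintu both have 2 vowels yet inflect differently (tovohar, tilintu), so the number of vowels is not what conditions the rule; whether the stem ends in a vowel or a consonant is.
"gumra" ends in a vowel. The stems ending in a vowel (lintu → tilintu, zolsu → tizolsu, vuzvura → tivuzvura) add the prefix ti-.
The other pattern: stems ending in a consonant add -ar.
So gumra → tigumra.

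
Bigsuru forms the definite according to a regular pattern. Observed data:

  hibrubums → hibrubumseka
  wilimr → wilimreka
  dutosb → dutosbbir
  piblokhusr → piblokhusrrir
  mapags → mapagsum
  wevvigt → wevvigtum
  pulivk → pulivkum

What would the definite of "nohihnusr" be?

wilimr and piblokhusr both end in -r yet inflect differently (wilimreka, piblokhusrrir), so the final letter is not what conditions the rule; the second-to-last letter is.
"nohihnusr" has second-to-last letter 's'. The stems whose second-to-last letter is 's' (dutosb → dutosbbir, piblokhusr → piblokhusrrir) double the final consonant and add -ir.
So nohihnusr → nohihnusrrir.

nohihnusrrir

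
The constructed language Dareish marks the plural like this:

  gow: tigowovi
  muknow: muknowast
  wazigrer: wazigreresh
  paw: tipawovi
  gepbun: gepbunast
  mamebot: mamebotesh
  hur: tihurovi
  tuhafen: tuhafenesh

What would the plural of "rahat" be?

rahatast

paw and muknow both end in -w yet inflect differently (tipawovi, muknowast), so the final letter is not what conditions the rule; the number of vowels is.
"rahat" has 2 vowels. The stems with 2 vowels (gepbun → gepbunast, muknow → muknowast) add -ast.
So rahat → rahatast.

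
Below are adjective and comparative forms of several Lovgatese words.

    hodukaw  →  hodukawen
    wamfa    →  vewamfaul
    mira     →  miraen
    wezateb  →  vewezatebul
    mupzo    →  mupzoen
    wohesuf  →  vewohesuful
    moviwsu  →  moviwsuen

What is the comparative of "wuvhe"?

"wuvhe" begins with w-. The stems beginning with w- (wohesuf → vewohesuful, wamfa → vewamfaul, wezateb → vewezatebul) add ve- … -ul around the stem.
So wuvhe → vewuvheul.

vewuvheul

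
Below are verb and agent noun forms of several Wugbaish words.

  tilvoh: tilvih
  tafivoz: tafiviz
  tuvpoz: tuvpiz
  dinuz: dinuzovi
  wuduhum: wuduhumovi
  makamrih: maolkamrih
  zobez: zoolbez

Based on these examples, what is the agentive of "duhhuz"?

tafivoz and dinuz both end in -z yet inflect differently (tafiviz, dinuzovi), so the final letter is not what conditions the rule; the last vowel is.
"duhhuz" has last vowel 'u'. The stems whose last vowel is 'u' (dinuz → dinuzovi, wuduhum → wuduhumovi) add -ovi.
So duhhuz → duhhuzovi.

duhhuzovi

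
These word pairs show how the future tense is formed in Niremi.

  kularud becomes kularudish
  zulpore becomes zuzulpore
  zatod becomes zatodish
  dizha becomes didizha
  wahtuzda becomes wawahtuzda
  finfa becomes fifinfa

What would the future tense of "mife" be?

zulpore and zatod both begin with z- yet inflect differently (zuzulpore, zatodish), so the first letter is not what conditions the rule; whether the stem ends in a vowel or a consonant is.
"mife" ends in a vowel. The stems ending in a vowel (finfa → fifinfa, zulpore → zuzulpore, wahtuzda → wawahtuzda) repeat the first consonant+vowel as a prefix.
The other pattern: stems ending in a consonant add -ish.
So mife → mimife.

mimife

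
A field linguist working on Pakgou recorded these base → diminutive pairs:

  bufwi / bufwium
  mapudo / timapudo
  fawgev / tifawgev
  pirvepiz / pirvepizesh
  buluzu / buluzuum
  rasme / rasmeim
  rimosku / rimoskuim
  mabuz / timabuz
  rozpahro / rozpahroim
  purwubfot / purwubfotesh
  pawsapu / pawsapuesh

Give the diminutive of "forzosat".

rimosku and pawsapu both end in -u yet inflect differently (rimoskuim, pawsapuesh), so the final letter is not what conditions the rule; the first letter is.
"forzosat" begins with f-. The one such stem in the data (fawgev → tifawgev) adds the prefix ti-, so the same rule applies.
The other patterns: stems beginning with r- add -im; stems beginning with p- add -esh; stems beginning with b- add -um.
So forzosat → tiforzosat.

tiforzosat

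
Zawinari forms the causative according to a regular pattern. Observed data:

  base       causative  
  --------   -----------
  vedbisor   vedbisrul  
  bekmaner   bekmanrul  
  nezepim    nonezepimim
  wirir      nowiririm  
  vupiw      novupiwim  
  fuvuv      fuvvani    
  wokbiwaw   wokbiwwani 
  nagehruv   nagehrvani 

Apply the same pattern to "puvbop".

"puvbop" has last vowel 'o'. The one such stem in the data (vedbisor → vedbisrul) deletes the last vowel and adds -ul (as does bekmaner), so the same rule applies.
The other patterns: stems whose last vowel is 'i' add no- … -im around the stem; stems whose last vowel is 'a' or 'u' delete the last vowel and add -ani.
So puvbop → puvbpul.

puvbpul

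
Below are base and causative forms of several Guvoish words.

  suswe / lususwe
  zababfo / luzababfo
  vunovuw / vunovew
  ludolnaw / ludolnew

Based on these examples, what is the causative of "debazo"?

zababfo and vunovuw both have 3 vowels yet inflect differently (luzababfo, vunovew), so the number of vowels is not what conditions the rule; whether the stem ends in a vowel or a consonant is.
"debazo" ends in a vowel. The stems ending in a vowel (suswe → lususwe, zababfo → luzababfo) add the prefix lu-.
The other pattern: stems ending in a consonant change the last vowel to 'e'.
So debazo → ludebazo.

ludebazo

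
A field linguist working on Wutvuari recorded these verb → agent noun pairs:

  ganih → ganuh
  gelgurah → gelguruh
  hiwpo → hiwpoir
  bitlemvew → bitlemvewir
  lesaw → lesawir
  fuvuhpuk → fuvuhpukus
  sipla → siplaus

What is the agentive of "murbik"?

murbikus

gelgurah and lesaw both have last vowel 'a' yet inflect differently (gelguruh, lesawir), so the last vowel is not what conditions the rule; the final letter is.
"murbik" ends in -k. The one such stem in the data (fuvuhpuk → fuvuhpukus) adds -us, so the same rule applies.
The other patterns: stems ending in -h change the last vowel to 'u'; stems ending in -o or -w add -ir.
So murbik → murbikus.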